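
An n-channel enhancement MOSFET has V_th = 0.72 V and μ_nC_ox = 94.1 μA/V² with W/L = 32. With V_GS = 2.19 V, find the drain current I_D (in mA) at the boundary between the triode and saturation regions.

I_D = 3.25 mA

At the boundary V_DS = V_ov = V_GS − V_th = 2.19 − 0.72 = 1.47 V.
k_n = μ_nC_ox · (W/L) = 3.011 mA/V².
I_D = ½ k_n V_ov² = 0.5 × 3.011 × 1.47² = 3.25 mA.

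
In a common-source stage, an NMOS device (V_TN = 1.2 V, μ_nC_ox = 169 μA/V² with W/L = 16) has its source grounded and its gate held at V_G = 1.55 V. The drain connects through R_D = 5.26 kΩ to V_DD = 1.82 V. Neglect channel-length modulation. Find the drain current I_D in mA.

I_D = 0.166 mA

V_GS = V_G = 1.55 V, so V_ov = 1.55 − 1.2 = 0.35 V.
k_n = μ_nC_ox · (W/L) = 2.704 mA/V².
Assume saturation: I_D = ½ k_n V_ov² = 0.5 × 2.704 × 0.35² = 0.166 mA, giving V_DS = V_DD − I_D R_D = 1.82 − 0.166 × 5.26 = 0.949 V.
V_DS = 0.949 V ≥ V_ov = 0.35 V, confirming saturation.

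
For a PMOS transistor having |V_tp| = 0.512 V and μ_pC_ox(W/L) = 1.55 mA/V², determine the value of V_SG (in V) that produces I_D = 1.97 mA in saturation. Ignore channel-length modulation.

V_SG = 2.11 V

In saturation I_D = ½ k_p (V_SG − |V_tp|)², so V_SG − |V_tp| = √(2 I_D / k_p) = √(2 × 1.97 / 1.55) = 1.59 V.
V_SG = 0.512 + 1.59 = 2.11 V.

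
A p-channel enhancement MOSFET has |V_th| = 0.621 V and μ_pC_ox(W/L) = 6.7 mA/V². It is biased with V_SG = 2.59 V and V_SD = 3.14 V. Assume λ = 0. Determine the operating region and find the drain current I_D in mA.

V_ov = V_SG − |V_th| = 2.59 − 0.621 = 1.97 V.
Since V_SD = 3.14 V ≥ V_ov = 1.97 V, the device is in saturation.
I_D = ½ k_p V_ov² = 0.5 × 6.7 × 1.97² = 13 mA.

Saturation; I_D = 13.0 mA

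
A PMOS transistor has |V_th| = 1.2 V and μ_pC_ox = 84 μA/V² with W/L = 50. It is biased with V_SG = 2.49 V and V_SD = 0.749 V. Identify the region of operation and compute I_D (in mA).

k_p = μ_pC_ox · (W/L) = 4.2 mA/V².
V_ov = V_SG − |V_th| = 2.49 − 1.2 = 1.29 V.
Since V_SD = 0.749 V < V_ov = 1.29 V, the device is in the triode region.
I_D = k_p [V_ov · V_SD − ½ V_SD²] = 4.2 × [1.29 × 0.749 − 0.5 × 0.749²] = 2.88 mA.

Triode; I_D = 2.88 mA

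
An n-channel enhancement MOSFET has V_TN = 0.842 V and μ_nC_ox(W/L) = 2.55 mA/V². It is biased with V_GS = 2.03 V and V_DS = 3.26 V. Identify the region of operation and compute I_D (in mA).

Saturation; I_D = 1.80 mA

V_ov = V_GS − V_TN = 2.03 − 0.842 = 1.19 V.
Since V_DS = 3.26 V ≥ V_ov = 1.19 V, the device is in saturation.
I_D = ½ k_n V_ov² = 0.5 × 2.55 × 1.19² = 1.8 mA.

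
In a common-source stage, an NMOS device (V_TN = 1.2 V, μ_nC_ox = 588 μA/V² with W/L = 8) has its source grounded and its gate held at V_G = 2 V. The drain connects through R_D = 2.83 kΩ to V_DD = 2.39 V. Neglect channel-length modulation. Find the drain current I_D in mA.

I_D = 0.761 mA

V_GS = V_G = 2 V, so V_ov = 2 − 1.2 = 0.8 V.
k_n = μ_nC_ox · (W/L) = 4.704 mA/V².
Assume saturation: I_D = ½ k_n V_ov² = 0.5 × 4.704 × 0.8² = 1.51 mA, giving V_DS = V_DD − I_D R_D = 2.39 − 1.51 × 2.83 = -1.87 V.
But -1.87 V < V_ov = 0.8 V, so the device is actually in triode.
In triode I_D = k_n[V_ov V_DS − ½ V_DS²] and I_D = (V_DD − V_DS)/R_D. Equating: 6.66 V_DS² − 11.65 V_DS + 2.39 = 0, giving V_DS = 0.237 V (the root below V_ov).
I_D = (2.39 − 0.237) / 2.83 = 0.761 mA.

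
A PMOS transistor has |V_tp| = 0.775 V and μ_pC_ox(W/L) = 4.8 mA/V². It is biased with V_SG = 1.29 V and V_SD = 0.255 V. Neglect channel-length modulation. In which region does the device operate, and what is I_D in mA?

Triode; I_D = 0.474 mA

V_ov = V_SG − |V_tp| = 1.29 − 0.775 = 0.515 V.
Since V_SD = 0.255 V < V_ov = 0.515 V, the device is in the triode region.
I_D = k_p [V_ov · V_SD − ½ V_SD²] = 4.8 × [0.515 × 0.255 − 0.5 × 0.255²] = 0.474 mA.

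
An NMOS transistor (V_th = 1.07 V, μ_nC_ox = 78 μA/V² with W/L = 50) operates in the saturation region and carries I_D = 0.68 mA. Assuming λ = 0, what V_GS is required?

V_GS = 1.66 V

k_n = μ_nC_ox · (W/L) = 3.9 mA/V².
In saturation I_D = ½ k_n (V_GS − V_th)², so V_GS − V_th = √(2 I_D / k_n) = √(2 × 0.68 / 3.9) = 0.591 V.
V_GS = 1.07 + 0.591 = 1.66 V.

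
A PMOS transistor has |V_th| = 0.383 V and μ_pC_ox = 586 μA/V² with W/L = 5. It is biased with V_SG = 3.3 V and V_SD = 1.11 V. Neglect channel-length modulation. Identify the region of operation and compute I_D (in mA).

k_p = μ_pC_ox · (W/L) = 2.93 mA/V².
V_ov = V_SG − |V_th| = 3.3 − 0.383 = 2.92 V.
Since V_SD = 1.11 V < V_ov = 2.92 V, the device is in the triode region.
I_D = k_p [V_ov · V_SD − ½ V_SD²] = 2.93 × [2.92 × 1.11 − 0.5 × 1.11²] = 7.68 mA.

Triode; I_D = 7.68 mA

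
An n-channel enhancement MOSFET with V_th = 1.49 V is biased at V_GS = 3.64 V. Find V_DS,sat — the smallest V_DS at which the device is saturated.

V_DS,sat = 2.15 V

The boundary between triode and saturation is V_DS = V_GS − V_th = V_ov.
V_ov = 3.64 − 1.49 = 2.15 V.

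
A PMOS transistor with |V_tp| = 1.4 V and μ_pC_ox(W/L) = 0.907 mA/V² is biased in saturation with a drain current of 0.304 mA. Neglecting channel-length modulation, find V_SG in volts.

V_SG = 2.22 V

In saturation I_D = ½ k_p (V_SG − |V_tp|)², so V_SG − |V_tp| = √(2 I_D / k_p) = √(2 × 0.304 / 0.907) = 0.819 V.
V_SG = 1.4 + 0.819 = 2.22 V.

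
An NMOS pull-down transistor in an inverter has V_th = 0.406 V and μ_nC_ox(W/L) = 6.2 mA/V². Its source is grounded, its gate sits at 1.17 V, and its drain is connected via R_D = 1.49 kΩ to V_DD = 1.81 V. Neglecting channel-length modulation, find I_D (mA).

V_GS = V_G = 1.17 V, so V_ov = 1.17 − 0.406 = 0.764 V.
Assume saturation: I_D = ½ k_n V_ov² = 0.5 × 6.2 × 0.764² = 1.81 mA, giving V_DS = V_DD − I_D R_D = 1.81 − 1.81 × 1.49 = -0.886 V.
But -0.886 V < V_ov = 0.764 V, so the device is actually in triode.
In triode I_D = k_n[V_ov V_DS − ½ V_DS²] and I_D = (V_DD − V_DS)/R_D. Equating: 4.62 V_DS² − 8.058 V_DS + 1.81 = 0, giving V_DS = 0.265 V (the root below V_ov).
I_D = (1.81 − 0.265) / 1.49 = 1.04 mA.

I_D = 1.04 mA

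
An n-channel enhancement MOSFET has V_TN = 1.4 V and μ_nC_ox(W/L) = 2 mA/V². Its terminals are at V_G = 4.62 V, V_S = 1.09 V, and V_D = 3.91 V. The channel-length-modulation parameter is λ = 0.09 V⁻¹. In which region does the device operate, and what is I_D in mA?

V_GS = V_G − V_S = 4.62 − 1.09 = 3.53 V; V_DS = V_D − V_S = 3.91 − 1.09 = 2.82 V.
V_ov = V_GS − V_TN = 3.53 − 1.4 = 2.13 V.
Since V_DS = 2.82 V ≥ V_ov = 2.13 V, the device is in saturation.
I_D = ½ k_n V_ov² (1 + λ V_DS) = 0.5 × 2 × 2.13² × (1 + 0.09 × 2.82) = 5.69 mA.

Saturation; I_D = 5.69 mA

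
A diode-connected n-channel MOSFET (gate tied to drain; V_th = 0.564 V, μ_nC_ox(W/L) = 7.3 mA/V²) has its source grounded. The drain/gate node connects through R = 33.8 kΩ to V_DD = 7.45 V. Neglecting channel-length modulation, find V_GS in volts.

With gate tied to drain, V_GS = V_DS ≥ V_GS − V_th, so the device is in saturation.
KCL at the drain: ½ k_n (V_GS − V_th)² = (V_DD − V_GS)/R.
Let x = V_GS − 0.564. Then 123 x² + x − 6.886 = 0, giving x = 0.232 V (positive root), so V_GS = 0.796 V.
I_D = (V_DD − V_GS)/R = (7.45 − 0.796) / 33.8 = 0.197 mA.

V_GS = 0.796 V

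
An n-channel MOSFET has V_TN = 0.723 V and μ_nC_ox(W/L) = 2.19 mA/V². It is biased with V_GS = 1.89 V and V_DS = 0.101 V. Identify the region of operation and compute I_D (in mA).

V_ov = V_GS − V_TN = 1.89 − 0.723 = 1.17 V.
Since V_DS = 0.101 V < V_ov = 1.17 V, the device is in the triode region.
I_D = k_n [V_ov · V_DS − ½ V_DS²] = 2.19 × [1.17 × 0.101 − 0.5 × 0.101²] = 0.247 mA.

Triode; I_D = 0.247 mA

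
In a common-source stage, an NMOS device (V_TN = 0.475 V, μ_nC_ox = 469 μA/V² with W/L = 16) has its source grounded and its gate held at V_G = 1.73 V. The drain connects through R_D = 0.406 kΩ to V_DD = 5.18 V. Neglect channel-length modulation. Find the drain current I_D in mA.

V_GS = V_G = 1.73 V, so V_ov = 1.73 − 0.475 = 1.25 V.
k_n = μ_nC_ox · (W/L) = 7.504 mA/V².
Assume saturation: I_D = ½ k_n V_ov² = 0.5 × 7.504 × 1.25² = 5.91 mA, giving V_DS = V_DD − I_D R_D = 5.18 − 5.91 × 0.406 = 2.78 V.
V_DS = 2.78 V ≥ V_ov = 1.25 V, confirming saturation.

I_D = 5.91 mA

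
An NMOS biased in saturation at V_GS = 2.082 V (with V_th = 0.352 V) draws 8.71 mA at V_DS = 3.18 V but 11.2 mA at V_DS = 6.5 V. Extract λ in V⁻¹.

With V_GS fixed, I_D ∝ (1 + λ V_DS) in saturation, so I_D2/I_D1 = (1 + λ V_DS2)/(1 + λ V_DS1).
11.2/8.71 = 1.286 = (1 + 6.5 λ)/(1 + 3.18 λ).
Solving: λ (I_D1 V_DS2 − I_D2 V_DS1) = I_D2 − I_D1, so λ = (11.2 − 8.71) / (8.71 × 6.5 − 11.2 × 3.18) = 2.49 / 21 = 0.119 V⁻¹.

λ = 0.119 V⁻¹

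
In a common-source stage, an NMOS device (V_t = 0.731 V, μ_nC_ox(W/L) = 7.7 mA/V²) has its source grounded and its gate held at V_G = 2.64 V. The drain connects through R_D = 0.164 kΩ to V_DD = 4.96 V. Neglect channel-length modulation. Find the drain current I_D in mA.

V_GS = V_G = 2.64 V, so V_ov = 2.64 − 0.731 = 1.91 V.
Assume saturation: I_D = ½ k_n V_ov² = 0.5 × 7.7 × 1.91² = 14 mA, giving V_DS = V_DD − I_D R_D = 4.96 − 14 × 0.164 = 2.66 V.
V_DS = 2.66 V ≥ V_ov = 1.91 V, confirming saturation.

I_D = 14.0 mA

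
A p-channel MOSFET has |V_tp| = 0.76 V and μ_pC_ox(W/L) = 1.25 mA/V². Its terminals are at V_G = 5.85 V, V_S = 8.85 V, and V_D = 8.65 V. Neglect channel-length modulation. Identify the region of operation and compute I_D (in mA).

V_SG = V_S − V_G = 8.85 − 5.85 = 3 V; V_SD = V_S − V_D = 8.85 − 8.65 = 0.2 V.
V_ov = V_SG − |V_tp| = 3 − 0.76 = 2.24 V.
Since V_SD = 0.2 V < V_ov = 2.24 V, the device is in the triode region.
I_D = k_p [V_ov · V_SD − ½ V_SD²] = 1.25 × [2.24 × 0.2 − 0.5 × 0.2²] = 0.535 mA.

Triode; I_D = 0.535 mA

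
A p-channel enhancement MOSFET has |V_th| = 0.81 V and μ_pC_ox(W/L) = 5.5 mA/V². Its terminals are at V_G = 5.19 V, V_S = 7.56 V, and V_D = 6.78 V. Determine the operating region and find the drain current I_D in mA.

Triode; I_D = 5.02 mA

V_SG = V_S − V_G = 7.56 − 5.19 = 2.37 V; V_SD = V_S − V_D = 7.56 − 6.78 = 0.78 V.
V_ov = V_SG − |V_th| = 2.37 − 0.81 = 1.56 V.
Since V_SD = 0.78 V < V_ov = 1.56 V, the device is in the triode region.
I_D = k_p [V_ov · V_SD − ½ V_SD²] = 5.5 × [1.56 × 0.78 − 0.5 × 0.78²] = 5.02 mA.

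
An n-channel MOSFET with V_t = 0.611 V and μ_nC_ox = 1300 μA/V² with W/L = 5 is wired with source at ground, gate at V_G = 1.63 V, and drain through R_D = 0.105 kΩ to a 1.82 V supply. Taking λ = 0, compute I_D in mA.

V_GS = V_G = 1.63 V, so V_ov = 1.63 − 0.611 = 1.02 V.
k_n = μ_nC_ox · (W/L) = 6.5 mA/V².
Assume saturation: I_D = ½ k_n V_ov² = 0.5 × 6.5 × 1.02² = 3.37 mA, giving V_DS = V_DD − I_D R_D = 1.82 − 3.37 × 0.105 = 1.47 V.
V_DS = 1.47 V ≥ V_ov = 1.02 V, confirming saturation.

I_D = 3.37 mA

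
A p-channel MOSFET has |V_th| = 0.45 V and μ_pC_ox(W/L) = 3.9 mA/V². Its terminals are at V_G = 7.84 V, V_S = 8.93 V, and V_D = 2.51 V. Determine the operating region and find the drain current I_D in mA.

V_SG = V_S − V_G = 8.93 − 7.84 = 1.09 V; V_SD = V_S − V_D = 8.93 − 2.51 = 6.42 V.
V_ov = V_SG − |V_th| = 1.09 − 0.45 = 0.64 V.
Since V_SD = 6.42 V ≥ V_ov = 0.64 V, the device is in saturation.
I_D = ½ k_p V_ov² = 0.5 × 3.9 × 0.64² = 0.799 mA.

Saturation; I_D = 0.799 mA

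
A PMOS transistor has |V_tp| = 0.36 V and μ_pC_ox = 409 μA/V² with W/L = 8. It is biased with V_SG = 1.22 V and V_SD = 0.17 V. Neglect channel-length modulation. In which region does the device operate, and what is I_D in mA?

k_p = μ_pC_ox · (W/L) = 3.272 mA/V².
V_ov = V_SG − |V_tp| = 1.22 − 0.36 = 0.86 V.
Since V_SD = 0.17 V < V_ov = 0.86 V, the device is in the triode region.
I_D = k_p [V_ov · V_SD − ½ V_SD²] = 3.272 × [0.86 × 0.17 − 0.5 × 0.17²] = 0.431 mA.

Triode; I_D = 0.431 mA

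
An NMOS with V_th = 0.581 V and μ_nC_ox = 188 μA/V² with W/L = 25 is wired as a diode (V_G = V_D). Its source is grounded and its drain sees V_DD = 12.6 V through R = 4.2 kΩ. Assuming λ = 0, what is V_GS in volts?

V_GS = 1.64 V

With gate tied to drain, V_GS = V_DS ≥ V_GS − V_th, so the device is in saturation.
k_n = μ_nC_ox · (W/L) = 4.7 mA/V².
KCL at the drain: ½ k_n (V_GS − V_th)² = (V_DD − V_GS)/R.
Let x = V_GS − 0.581. Then 9.87 x² + x − 12.02 = 0, giving x = 1.05 V (positive root), so V_GS = 1.64 V.
I_D = (V_DD − V_GS)/R = (12.6 − 1.64) / 4.2 = 2.61 mA.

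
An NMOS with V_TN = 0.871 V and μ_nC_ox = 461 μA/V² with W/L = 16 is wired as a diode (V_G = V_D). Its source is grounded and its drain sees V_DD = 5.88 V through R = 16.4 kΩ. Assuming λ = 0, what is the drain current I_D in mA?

I_D = 0.288 mA

With gate tied to drain, V_GS = V_DS ≥ V_GS − V_TN, so the device is in saturation.
k_n = μ_nC_ox · (W/L) = 7.376 mA/V².
KCL at the drain: ½ k_n (V_GS − V_TN)² = (V_DD − V_GS)/R.
Let x = V_GS − 0.871. Then 60.5 x² + x − 5.009 = 0, giving x = 0.28 V (positive root), so V_GS = 1.15 V.
I_D = (V_DD − V_GS)/R = (5.88 − 1.15) / 16.4 = 0.288 mA.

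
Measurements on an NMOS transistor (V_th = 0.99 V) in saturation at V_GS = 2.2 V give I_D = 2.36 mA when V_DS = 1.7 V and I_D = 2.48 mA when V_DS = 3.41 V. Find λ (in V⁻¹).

λ = 0.0313 V⁻¹

With V_GS fixed, I_D ∝ (1 + λ V_DS) in saturation, so I_D2/I_D1 = (1 + λ V_DS2)/(1 + λ V_DS1).
2.48/2.36 = 1.051 = (1 + 3.41 λ)/(1 + 1.7 λ).
Solving: λ (I_D1 V_DS2 − I_D2 V_DS1) = I_D2 − I_D1, so λ = (2.48 − 2.36) / (2.36 × 3.41 − 2.48 × 1.7) = 0.12 / 3.83 = 0.0313 V⁻¹.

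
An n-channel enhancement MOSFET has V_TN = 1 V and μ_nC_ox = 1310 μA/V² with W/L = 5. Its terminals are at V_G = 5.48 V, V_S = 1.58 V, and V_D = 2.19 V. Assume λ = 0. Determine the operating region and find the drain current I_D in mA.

Triode; I_D = 10.4 mA

V_GS = V_G − V_S = 5.48 − 1.58 = 3.9 V; V_DS = V_D − V_S = 2.19 − 1.58 = 0.61 V.
k_n = μ_nC_ox · (W/L) = 6.55 mA/V².
V_ov = V_GS − V_TN = 3.9 − 1 = 2.9 V.
Since V_DS = 0.61 V < V_ov = 2.9 V, the device is in the triode region.
I_D = k_n [V_ov · V_DS − ½ V_DS²] = 6.55 × [2.9 × 0.61 − 0.5 × 0.61²] = 10.4 mA.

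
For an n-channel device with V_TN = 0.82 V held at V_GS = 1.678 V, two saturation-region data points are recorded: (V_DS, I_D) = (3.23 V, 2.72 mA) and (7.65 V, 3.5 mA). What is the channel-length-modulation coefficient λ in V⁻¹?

λ = 0.0821 V⁻¹

With V_GS fixed, I_D ∝ (1 + λ V_DS) in saturation, so I_D2/I_D1 = (1 + λ V_DS2)/(1 + λ V_DS1).
3.5/2.72 = 1.287 = (1 + 7.65 λ)/(1 + 3.23 λ).
Solving: λ (I_D1 V_DS2 − I_D2 V_DS1) = I_D2 − I_D1, so λ = (3.5 − 2.72) / (2.72 × 7.65 − 3.5 × 3.23) = 0.78 / 9.5 = 0.0821 V⁻¹.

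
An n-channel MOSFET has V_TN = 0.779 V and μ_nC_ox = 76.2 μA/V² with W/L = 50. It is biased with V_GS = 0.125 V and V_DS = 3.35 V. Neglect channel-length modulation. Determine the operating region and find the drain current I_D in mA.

V_GS = 0.125 V < V_TN = 0.779 V, so the transistor is in cutoff.

Cutoff; I_D = 0 mA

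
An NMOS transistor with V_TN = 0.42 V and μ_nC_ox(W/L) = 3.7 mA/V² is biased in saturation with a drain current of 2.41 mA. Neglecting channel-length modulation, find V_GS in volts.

V_GS = 1.56 V

In saturation I_D = ½ k_n (V_GS − V_TN)², so V_GS − V_TN = √(2 I_D / k_n) = √(2 × 2.41 / 3.7) = 1.14 V.
V_GS = 0.42 + 1.14 = 1.56 V.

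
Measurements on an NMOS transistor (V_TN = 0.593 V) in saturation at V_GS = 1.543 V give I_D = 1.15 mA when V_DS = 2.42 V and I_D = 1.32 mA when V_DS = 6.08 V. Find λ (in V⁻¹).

With V_GS fixed, I_D ∝ (1 + λ V_DS) in saturation, so I_D2/I_D1 = (1 + λ V_DS2)/(1 + λ V_DS1).
1.32/1.15 = 1.148 = (1 + 6.08 λ)/(1 + 2.42 λ).
Solving: λ (I_D1 V_DS2 − I_D2 V_DS1) = I_D2 − I_D1, so λ = (1.32 − 1.15) / (1.15 × 6.08 − 1.32 × 2.42) = 0.17 / 3.8 = 0.0448 V⁻¹.

λ = 0.0448 V⁻¹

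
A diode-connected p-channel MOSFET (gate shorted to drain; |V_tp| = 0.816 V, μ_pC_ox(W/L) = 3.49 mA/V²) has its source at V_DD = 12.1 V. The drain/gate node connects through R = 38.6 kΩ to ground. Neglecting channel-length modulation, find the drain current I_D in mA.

I_D = 0.282 mA

With gate tied to drain, V_SG = V_SD ≥ V_SG − |V_tp|, so the device is in saturation.
KCL at the drain: ½ k_p (V_SG − |V_tp|)² = (V_DD − V_SG)/R.
Let x = V_SG − 0.816. Then 67.4 x² + x − 11.28 = 0, giving x = 0.402 V (positive root), so V_SG = 1.22 V.
I_D = (V_DD − V_SG)/R = (12.1 − 1.22) / 38.6 = 0.282 mA.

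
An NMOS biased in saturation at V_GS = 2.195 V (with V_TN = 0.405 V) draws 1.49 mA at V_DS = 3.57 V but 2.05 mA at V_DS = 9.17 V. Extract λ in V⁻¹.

With V_GS fixed, I_D ∝ (1 + λ V_DS) in saturation, so I_D2/I_D1 = (1 + λ V_DS2)/(1 + λ V_DS1).
2.05/1.49 = 1.376 = (1 + 9.17 λ)/(1 + 3.57 λ).
Solving: λ (I_D1 V_DS2 − I_D2 V_DS1) = I_D2 − I_D1, so λ = (2.05 − 1.49) / (1.49 × 9.17 − 2.05 × 3.57) = 0.56 / 6.34 = 0.0883 V⁻¹.

λ = 0.0883 V⁻¹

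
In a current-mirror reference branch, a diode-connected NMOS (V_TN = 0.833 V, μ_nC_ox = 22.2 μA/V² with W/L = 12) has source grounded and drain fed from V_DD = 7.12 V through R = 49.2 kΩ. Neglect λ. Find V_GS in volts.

With gate tied to drain, V_GS = V_DS ≥ V_GS − V_TN, so the device is in saturation.
k_n = μ_nC_ox · (W/L) = 0.2664 mA/V².
KCL at the drain: ½ k_n (V_GS − V_TN)² = (V_DD − V_GS)/R.
Let x = V_GS − 0.833. Then 6.55 x² + x − 6.287 = 0, giving x = 0.906 V (positive root), so V_GS = 1.74 V.
I_D = (V_DD − V_GS)/R = (7.12 − 1.74) / 49.2 = 0.109 mA.

V_GS = 1.74 V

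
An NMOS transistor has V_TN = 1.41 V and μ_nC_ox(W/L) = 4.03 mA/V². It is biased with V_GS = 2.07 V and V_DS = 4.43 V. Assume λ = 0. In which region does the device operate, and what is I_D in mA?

Saturation; I_D = 0.878 mA

V_ov = V_GS − V_TN = 2.07 − 1.41 = 0.66 V.
Since V_DS = 4.43 V ≥ V_ov = 0.66 V, the device is in saturation.
I_D = ½ k_n V_ov² = 0.5 × 4.03 × 0.66² = 0.878 mA.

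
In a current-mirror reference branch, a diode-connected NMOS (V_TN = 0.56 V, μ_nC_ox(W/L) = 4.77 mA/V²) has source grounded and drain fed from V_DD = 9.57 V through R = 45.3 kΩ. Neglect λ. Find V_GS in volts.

V_GS = 0.844 V

With gate tied to drain, V_GS = V_DS ≥ V_GS − V_TN, so the device is in saturation.
KCL at the drain: ½ k_n (V_GS − V_TN)² = (V_DD − V_GS)/R.
Let x = V_GS − 0.56. Then 108 x² + x − 9.01 = 0, giving x = 0.284 V (positive root), so V_GS = 0.844 V.
I_D = (V_DD − V_GS)/R = (9.57 − 0.844) / 45.3 = 0.193 mA.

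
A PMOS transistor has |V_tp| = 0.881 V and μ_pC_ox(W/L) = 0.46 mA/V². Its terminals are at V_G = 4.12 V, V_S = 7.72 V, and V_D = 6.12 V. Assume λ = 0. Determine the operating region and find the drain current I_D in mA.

V_SG = V_S − V_G = 7.72 − 4.12 = 3.6 V; V_SD = V_S − V_D = 7.72 − 6.12 = 1.6 V.
V_ov = V_SG − |V_tp| = 3.6 − 0.881 = 2.72 V.
Since V_SD = 1.6 V < V_ov = 2.72 V, the device is in the triode region.
I_D = k_p [V_ov · V_SD − ½ V_SD²] = 0.46 × [2.72 × 1.6 − 0.5 × 1.6²] = 1.41 mA.

Triode; I_D = 1.41 mA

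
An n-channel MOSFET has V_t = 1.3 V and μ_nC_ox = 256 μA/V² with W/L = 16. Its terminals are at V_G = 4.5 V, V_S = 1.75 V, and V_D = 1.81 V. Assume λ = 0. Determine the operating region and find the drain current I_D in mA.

Triode; I_D = 0.349 mA

V_GS = V_G − V_S = 4.5 − 1.75 = 2.75 V; V_DS = V_D − V_S = 1.81 − 1.75 = 0.06 V.
k_n = μ_nC_ox · (W/L) = 4.096 mA/V².
V_ov = V_GS − V_t = 2.75 − 1.3 = 1.45 V.
Since V_DS = 0.06 V < V_ov = 1.45 V, the device is in the triode region.
I_D = k_n [V_ov · V_DS − ½ V_DS²] = 4.096 × [1.45 × 0.06 − 0.5 × 0.06²] = 0.349 mA.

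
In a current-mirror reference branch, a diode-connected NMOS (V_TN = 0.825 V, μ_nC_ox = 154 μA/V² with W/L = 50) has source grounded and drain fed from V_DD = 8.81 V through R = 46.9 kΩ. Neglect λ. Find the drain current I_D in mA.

With gate tied to drain, V_GS = V_DS ≥ V_GS − V_TN, so the device is in saturation.
k_n = μ_nC_ox · (W/L) = 7.7 mA/V².
KCL at the drain: ½ k_n (V_GS − V_TN)² = (V_DD − V_GS)/R.
Let x = V_GS − 0.825. Then 181 x² + x − 7.985 = 0, giving x = 0.208 V (positive root), so V_GS = 1.03 V.
I_D = (V_DD − V_GS)/R = (8.81 − 1.03) / 46.9 = 0.166 mA.

I_D = 0.166 mA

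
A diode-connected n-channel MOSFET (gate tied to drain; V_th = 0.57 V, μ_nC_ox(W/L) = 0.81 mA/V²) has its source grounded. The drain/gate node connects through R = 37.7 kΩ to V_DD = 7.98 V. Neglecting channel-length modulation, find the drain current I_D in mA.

I_D = 0.179 mA

With gate tied to drain, V_GS = V_DS ≥ V_GS − V_th, so the device is in saturation.
KCL at the drain: ½ k_n (V_GS − V_th)² = (V_DD − V_GS)/R.
Let x = V_GS − 0.57. Then 15.3 x² + x − 7.41 = 0, giving x = 0.665 V (positive root), so V_GS = 1.23 V.
I_D = (V_DD − V_GS)/R = (7.98 − 1.23) / 37.7 = 0.179 mA.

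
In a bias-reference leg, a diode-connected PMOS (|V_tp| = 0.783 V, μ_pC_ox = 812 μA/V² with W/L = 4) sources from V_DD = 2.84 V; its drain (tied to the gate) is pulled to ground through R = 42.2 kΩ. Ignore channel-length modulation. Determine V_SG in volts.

V_SG = 0.949 V

With gate tied to drain, V_SG = V_SD ≥ V_SG − |V_tp|, so the device is in saturation.
k_p = μ_pC_ox · (W/L) = 3.248 mA/V².
KCL at the drain: ½ k_p (V_SG − |V_tp|)² = (V_DD − V_SG)/R.
Let x = V_SG − 0.783. Then 68.5 x² + x − 2.057 = 0, giving x = 0.166 V (positive root), so V_SG = 0.949 V.
I_D = (V_DD − V_SG)/R = (2.84 − 0.949) / 42.2 = 0.0448 mA.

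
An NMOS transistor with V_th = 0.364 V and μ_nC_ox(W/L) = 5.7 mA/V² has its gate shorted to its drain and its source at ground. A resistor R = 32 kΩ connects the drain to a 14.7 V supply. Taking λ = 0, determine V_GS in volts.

V_GS = 0.755 V

With gate tied to drain, V_GS = V_DS ≥ V_GS − V_th, so the device is in saturation.
KCL at the drain: ½ k_n (V_GS − V_th)² = (V_DD − V_GS)/R.
Let x = V_GS − 0.364. Then 91.2 x² + x − 14.34 = 0, giving x = 0.391 V (positive root), so V_GS = 0.755 V.
I_D = (V_DD − V_GS)/R = (14.7 − 0.755) / 32 = 0.436 mA.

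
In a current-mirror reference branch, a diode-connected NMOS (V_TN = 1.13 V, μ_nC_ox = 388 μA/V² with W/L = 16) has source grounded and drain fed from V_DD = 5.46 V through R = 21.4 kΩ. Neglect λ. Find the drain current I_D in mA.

With gate tied to drain, V_GS = V_DS ≥ V_GS − V_TN, so the device is in saturation.
k_n = μ_nC_ox · (W/L) = 6.208 mA/V².
KCL at the drain: ½ k_n (V_GS − V_TN)² = (V_DD − V_GS)/R.
Let x = V_GS − 1.13. Then 66.4 x² + x − 4.33 = 0, giving x = 0.248 V (positive root), so V_GS = 1.38 V.
I_D = (V_DD − V_GS)/R = (5.46 − 1.38) / 21.4 = 0.191 mA.

I_D = 0.191 mA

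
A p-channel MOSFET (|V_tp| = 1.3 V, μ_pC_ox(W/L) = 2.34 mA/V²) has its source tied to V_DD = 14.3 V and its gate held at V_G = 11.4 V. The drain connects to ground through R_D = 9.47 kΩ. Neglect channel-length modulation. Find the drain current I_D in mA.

V_SG = V_DD − V_G = 14.3 − 11.4 = 2.9 V, so V_ov = 2.9 − 1.3 = 1.6 V.
Assume saturation: I_D = ½ k_p V_ov² = 0.5 × 2.34 × 1.6² = 3 mA, giving V_SD = V_DD − I_D R_D = 14.3 − 3 × 9.47 = -14.1 V.
But -14.1 V < V_ov = 1.6 V, so the device is actually in triode.
In triode I_D = k_p[V_ov V_SD − ½ V_SD²] and I_D = (V_DD − V_SD)/R_D. Equating: 11.1 V_SD² − 36.46 V_SD + 14.3 = 0, giving V_SD = 0.455 V (the root below V_ov).
I_D = (14.3 − 0.455) / 9.47 = 1.46 mA.

I_D = 1.46 mA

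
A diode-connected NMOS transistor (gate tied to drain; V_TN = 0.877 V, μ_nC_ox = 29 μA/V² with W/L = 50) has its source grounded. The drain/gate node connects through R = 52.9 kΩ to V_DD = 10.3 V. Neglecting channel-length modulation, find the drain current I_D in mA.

With gate tied to drain, V_GS = V_DS ≥ V_GS − V_TN, so the device is in saturation.
k_n = μ_nC_ox · (W/L) = 1.45 mA/V².
KCL at the drain: ½ k_n (V_GS − V_TN)² = (V_DD − V_GS)/R.
Let x = V_GS − 0.877. Then 38.4 x² + x − 9.423 = 0, giving x = 0.483 V (positive root), so V_GS = 1.36 V.
I_D = (V_DD − V_GS)/R = (10.3 − 1.36) / 52.9 = 0.169 mA.

I_D = 0.169 mA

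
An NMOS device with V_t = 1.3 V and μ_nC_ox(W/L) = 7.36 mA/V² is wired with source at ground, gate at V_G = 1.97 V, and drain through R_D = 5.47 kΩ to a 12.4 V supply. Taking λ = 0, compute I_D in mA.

I_D = 1.65 mA

V_GS = V_G = 1.97 V, so V_ov = 1.97 − 1.3 = 0.67 V.
Assume saturation: I_D = ½ k_n V_ov² = 0.5 × 7.36 × 0.67² = 1.65 mA, giving V_DS = V_DD − I_D R_D = 12.4 − 1.65 × 5.47 = 3.36 V.
V_DS = 3.36 V ≥ V_ov = 0.67 V, confirming saturation.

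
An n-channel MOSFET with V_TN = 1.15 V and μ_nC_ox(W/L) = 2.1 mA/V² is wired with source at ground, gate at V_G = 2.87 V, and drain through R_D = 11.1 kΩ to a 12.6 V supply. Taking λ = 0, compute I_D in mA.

V_GS = V_G = 2.87 V, so V_ov = 2.87 − 1.15 = 1.72 V.
Assume saturation: I_D = ½ k_n V_ov² = 0.5 × 2.1 × 1.72² = 3.11 mA, giving V_DS = V_DD − I_D R_D = 12.6 − 3.11 × 11.1 = -21.9 V.
But -21.9 V < V_ov = 1.72 V, so the device is actually in triode.
In triode I_D = k_n[V_ov V_DS − ½ V_DS²] and I_D = (V_DD − V_DS)/R_D. Equating: 11.7 V_DS² − 41.09 V_DS + 12.6 = 0, giving V_DS = 0.339 V (the root below V_ov).
I_D = (12.6 − 0.339) / 11.1 = 1.1 mA.

I_D = 1.10 mA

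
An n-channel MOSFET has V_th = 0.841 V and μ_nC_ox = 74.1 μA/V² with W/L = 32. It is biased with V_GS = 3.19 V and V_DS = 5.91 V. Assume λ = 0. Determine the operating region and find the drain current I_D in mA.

Saturation; I_D = 6.54 mA

k_n = μ_nC_ox · (W/L) = 2.371 mA/V².
V_ov = V_GS − V_th = 3.19 − 0.841 = 2.35 V.
Since V_DS = 5.91 V ≥ V_ov = 2.35 V, the device is in saturation.
I_D = ½ k_n V_ov² = 0.5 × 2.371 × 2.35² = 6.54 mA.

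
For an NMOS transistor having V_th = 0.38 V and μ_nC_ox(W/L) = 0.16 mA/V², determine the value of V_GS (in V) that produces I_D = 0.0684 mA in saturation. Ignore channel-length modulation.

In saturation I_D = ½ k_n (V_GS − V_th)², so V_GS − V_th = √(2 I_D / k_n) = √(2 × 0.0684 / 0.16) = 0.925 V.
V_GS = 0.38 + 0.925 = 1.3 V.

V_GS = 1.30 V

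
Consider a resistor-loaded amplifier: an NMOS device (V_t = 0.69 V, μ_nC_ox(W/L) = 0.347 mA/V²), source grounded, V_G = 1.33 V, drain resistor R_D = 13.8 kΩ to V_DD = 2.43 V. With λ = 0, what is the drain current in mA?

V_GS = V_G = 1.33 V, so V_ov = 1.33 − 0.69 = 0.64 V.
Assume saturation: I_D = ½ k_n V_ov² = 0.5 × 0.347 × 0.64² = 0.0711 mA, giving V_DS = V_DD − I_D R_D = 2.43 − 0.0711 × 13.8 = 1.45 V.
V_DS = 1.45 V ≥ V_ov = 0.64 V, confirming saturation.

I_D = 0.0711 mA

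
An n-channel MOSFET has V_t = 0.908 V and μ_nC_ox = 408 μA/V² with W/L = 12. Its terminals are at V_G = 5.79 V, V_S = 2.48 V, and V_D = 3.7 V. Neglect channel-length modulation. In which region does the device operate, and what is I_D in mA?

Triode; I_D = 10.7 mA

V_GS = V_G − V_S = 5.79 − 2.48 = 3.31 V; V_DS = V_D − V_S = 3.7 − 2.48 = 1.22 V.
k_n = μ_nC_ox · (W/L) = 4.896 mA/V².
V_ov = V_GS − V_t = 3.31 − 0.908 = 2.4 V.
Since V_DS = 1.22 V < V_ov = 2.4 V, the device is in the triode region.
I_D = k_n [V_ov · V_DS − ½ V_DS²] = 4.896 × [2.4 × 1.22 − 0.5 × 1.22²] = 10.7 mA.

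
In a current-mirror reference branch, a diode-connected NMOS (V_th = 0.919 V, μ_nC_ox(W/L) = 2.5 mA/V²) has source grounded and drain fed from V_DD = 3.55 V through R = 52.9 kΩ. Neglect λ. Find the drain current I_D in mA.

I_D = 0.0461 mA

With gate tied to drain, V_GS = V_DS ≥ V_GS − V_th, so the device is in saturation.
KCL at the drain: ½ k_n (V_GS − V_th)² = (V_DD − V_GS)/R.
Let x = V_GS − 0.919. Then 66.1 x² + x − 2.631 = 0, giving x = 0.192 V (positive root), so V_GS = 1.11 V.
I_D = (V_DD − V_GS)/R = (3.55 − 1.11) / 52.9 = 0.0461 mA.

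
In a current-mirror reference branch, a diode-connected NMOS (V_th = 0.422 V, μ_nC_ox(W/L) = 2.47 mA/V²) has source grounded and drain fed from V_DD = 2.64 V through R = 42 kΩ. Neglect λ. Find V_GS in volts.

With gate tied to drain, V_GS = V_DS ≥ V_GS − V_th, so the device is in saturation.
KCL at the drain: ½ k_n (V_GS − V_th)² = (V_DD − V_GS)/R.
Let x = V_GS − 0.422. Then 51.9 x² + x − 2.218 = 0, giving x = 0.197 V (positive root), so V_GS = 0.619 V.
I_D = (V_DD − V_GS)/R = (2.64 − 0.619) / 42 = 0.0481 mA.

V_GS = 0.619 V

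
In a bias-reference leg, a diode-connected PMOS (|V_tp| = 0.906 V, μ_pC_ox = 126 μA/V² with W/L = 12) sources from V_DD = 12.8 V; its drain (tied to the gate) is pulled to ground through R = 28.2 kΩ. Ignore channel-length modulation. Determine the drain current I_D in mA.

With gate tied to drain, V_SG = V_SD ≥ V_SG − |V_tp|, so the device is in saturation.
k_p = μ_pC_ox · (W/L) = 1.512 mA/V².
KCL at the drain: ½ k_p (V_SG − |V_tp|)² = (V_DD − V_SG)/R.
Let x = V_SG − 0.906. Then 21.3 x² + x − 11.89 = 0, giving x = 0.724 V (positive root), so V_SG = 1.63 V.
I_D = (V_DD − V_SG)/R = (12.8 − 1.63) / 28.2 = 0.396 mA.

I_D = 0.396 mA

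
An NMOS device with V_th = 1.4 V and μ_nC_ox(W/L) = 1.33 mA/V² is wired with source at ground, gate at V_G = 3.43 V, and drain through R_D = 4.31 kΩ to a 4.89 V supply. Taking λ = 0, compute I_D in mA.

V_GS = V_G = 3.43 V, so V_ov = 3.43 − 1.4 = 2.03 V.
Assume saturation: I_D = ½ k_n V_ov² = 0.5 × 1.33 × 2.03² = 2.74 mA, giving V_DS = V_DD − I_D R_D = 4.89 − 2.74 × 4.31 = -6.92 V.
But -6.92 V < V_ov = 2.03 V, so the device is actually in triode.
In triode I_D = k_n[V_ov V_DS − ½ V_DS²] and I_D = (V_DD − V_DS)/R_D. Equating: 2.87 V_DS² − 12.64 V_DS + 4.89 = 0, giving V_DS = 0.429 V (the root below V_ov).
I_D = (4.89 − 0.429) / 4.31 = 1.04 mA.

I_D = 1.04 mA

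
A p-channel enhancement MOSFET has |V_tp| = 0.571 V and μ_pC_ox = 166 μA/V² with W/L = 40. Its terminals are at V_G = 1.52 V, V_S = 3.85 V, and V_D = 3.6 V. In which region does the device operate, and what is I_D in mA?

Triode; I_D = 2.71 mA

V_SG = V_S − V_G = 3.85 − 1.52 = 2.33 V; V_SD = V_S − V_D = 3.85 − 3.6 = 0.25 V.
k_p = μ_pC_ox · (W/L) = 6.64 mA/V².
V_ov = V_SG − |V_tp| = 2.33 − 0.571 = 1.76 V.
Since V_SD = 0.25 V < V_ov = 1.76 V, the device is in the triode region.
I_D = k_p [V_ov · V_SD − ½ V_SD²] = 6.64 × [1.76 × 0.25 − 0.5 × 0.25²] = 2.71 mA.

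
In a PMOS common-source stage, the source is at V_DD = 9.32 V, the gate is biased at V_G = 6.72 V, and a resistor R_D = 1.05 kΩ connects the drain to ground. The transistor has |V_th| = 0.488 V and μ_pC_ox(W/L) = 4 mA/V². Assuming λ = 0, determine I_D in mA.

I_D = 7.63 mA

V_SG = V_DD − V_G = 9.32 − 6.72 = 2.6 V, so V_ov = 2.6 − 0.488 = 2.11 V.
Assume saturation: I_D = ½ k_p V_ov² = 0.5 × 4 × 2.11² = 8.92 mA, giving V_SD = V_DD − I_D R_D = 9.32 − 8.92 × 1.05 = -0.0471 V.
But -0.0471 V < V_ov = 2.11 V, so the device is actually in triode.
In triode I_D = k_p[V_ov V_SD − ½ V_SD²] and I_D = (V_DD − V_SD)/R_D. Equating: 2.1 V_SD² − 9.87 V_SD + 9.32 = 0, giving V_SD = 1.31 V (the root below V_ov).
I_D = (9.32 − 1.31) / 1.05 = 7.63 mA.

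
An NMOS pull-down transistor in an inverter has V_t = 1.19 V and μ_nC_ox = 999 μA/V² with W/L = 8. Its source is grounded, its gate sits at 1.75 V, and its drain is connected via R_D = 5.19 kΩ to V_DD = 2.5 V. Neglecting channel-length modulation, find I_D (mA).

I_D = 0.460 mA

V_GS = V_G = 1.75 V, so V_ov = 1.75 − 1.19 = 0.56 V.
k_n = μ_nC_ox · (W/L) = 7.992 mA/V².
Assume saturation: I_D = ½ k_n V_ov² = 0.5 × 7.992 × 0.56² = 1.25 mA, giving V_DS = V_DD − I_D R_D = 2.5 − 1.25 × 5.19 = -4 V.
But -4 V < V_ov = 0.56 V, so the device is actually in triode.
In triode I_D = k_n[V_ov V_DS − ½ V_DS²] and I_D = (V_DD − V_DS)/R_D. Equating: 20.7 V_DS² − 24.23 V_DS + 2.5 = 0, giving V_DS = 0.114 V (the root below V_ov).
I_D = (2.5 − 0.114) / 5.19 = 0.46 mA.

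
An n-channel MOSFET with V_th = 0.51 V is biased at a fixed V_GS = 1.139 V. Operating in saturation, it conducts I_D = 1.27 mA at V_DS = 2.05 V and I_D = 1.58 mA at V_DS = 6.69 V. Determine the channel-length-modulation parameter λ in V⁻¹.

λ = 0.0590 V⁻¹

With V_GS fixed, I_D ∝ (1 + λ V_DS) in saturation, so I_D2/I_D1 = (1 + λ V_DS2)/(1 + λ V_DS1).
1.58/1.27 = 1.244 = (1 + 6.69 λ)/(1 + 2.05 λ).
Solving: λ (I_D1 V_DS2 − I_D2 V_DS1) = I_D2 − I_D1, so λ = (1.58 − 1.27) / (1.27 × 6.69 − 1.58 × 2.05) = 0.31 / 5.26 = 0.059 V⁻¹.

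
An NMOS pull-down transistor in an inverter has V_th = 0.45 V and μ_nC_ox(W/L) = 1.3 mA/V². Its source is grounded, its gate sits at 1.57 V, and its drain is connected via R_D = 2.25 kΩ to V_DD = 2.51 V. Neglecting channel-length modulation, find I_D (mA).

V_GS = V_G = 1.57 V, so V_ov = 1.57 − 0.45 = 1.12 V.
Assume saturation: I_D = ½ k_n V_ov² = 0.5 × 1.3 × 1.12² = 0.815 mA, giving V_DS = V_DD − I_D R_D = 2.51 − 0.815 × 2.25 = 0.675 V.
But 0.675 V < V_ov = 1.12 V, so the device is actually in triode.
In triode I_D = k_n[V_ov V_DS − ½ V_DS²] and I_D = (V_DD − V_DS)/R_D. Equating: 1.46 V_DS² − 4.276 V_DS + 2.51 = 0, giving V_DS = 0.813 V (the root below V_ov).
I_D = (2.51 − 0.813) / 2.25 = 0.754 mA.

I_D = 0.754 mA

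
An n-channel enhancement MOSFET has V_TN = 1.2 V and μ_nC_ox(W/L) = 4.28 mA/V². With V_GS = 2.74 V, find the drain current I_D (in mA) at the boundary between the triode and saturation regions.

I_D = 5.08 mA

At the boundary V_DS = V_ov = V_GS − V_TN = 2.74 − 1.2 = 1.54 V.
I_D = ½ k_n V_ov² = 0.5 × 4.28 × 1.54² = 5.08 mA.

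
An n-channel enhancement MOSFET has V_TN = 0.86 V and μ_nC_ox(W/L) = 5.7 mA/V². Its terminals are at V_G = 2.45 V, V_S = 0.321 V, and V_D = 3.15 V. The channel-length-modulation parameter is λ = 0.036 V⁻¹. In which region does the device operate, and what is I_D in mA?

V_GS = V_G − V_S = 2.45 − 0.321 = 2.13 V; V_DS = V_D − V_S = 3.15 − 0.321 = 2.83 V.
V_ov = V_GS − V_TN = 2.13 − 0.86 = 1.27 V.
Since V_DS = 2.83 V ≥ V_ov = 1.27 V, the device is in saturation.
I_D = ½ k_n V_ov² (1 + λ V_DS) = 0.5 × 5.7 × 1.27² × (1 + 0.036 × 2.83) = 5.06 mA.

Saturation; I_D = 5.06 mA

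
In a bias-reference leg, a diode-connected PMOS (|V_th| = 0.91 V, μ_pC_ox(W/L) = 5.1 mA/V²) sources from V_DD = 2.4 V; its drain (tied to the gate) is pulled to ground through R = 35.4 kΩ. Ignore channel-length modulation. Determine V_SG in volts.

With gate tied to drain, V_SG = V_SD ≥ V_SG − |V_th|, so the device is in saturation.
KCL at the drain: ½ k_p (V_SG − |V_th|)² = (V_DD − V_SG)/R.
Let x = V_SG − 0.91. Then 90.3 x² + x − 1.49 = 0, giving x = 0.123 V (positive root), so V_SG = 1.03 V.
I_D = (V_DD − V_SG)/R = (2.4 − 1.03) / 35.4 = 0.0386 mA.

V_SG = 1.03 V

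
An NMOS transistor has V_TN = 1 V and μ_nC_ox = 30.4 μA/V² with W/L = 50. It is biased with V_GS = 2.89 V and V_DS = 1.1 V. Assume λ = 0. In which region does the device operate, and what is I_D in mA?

Triode; I_D = 2.24 mA

k_n = μ_nC_ox · (W/L) = 1.52 mA/V².
V_ov = V_GS − V_TN = 2.89 − 1 = 1.89 V.
Since V_DS = 1.1 V < V_ov = 1.89 V, the device is in the triode region.
I_D = k_n [V_ov · V_DS − ½ V_DS²] = 1.52 × [1.89 × 1.1 − 0.5 × 1.1²] = 2.24 mA.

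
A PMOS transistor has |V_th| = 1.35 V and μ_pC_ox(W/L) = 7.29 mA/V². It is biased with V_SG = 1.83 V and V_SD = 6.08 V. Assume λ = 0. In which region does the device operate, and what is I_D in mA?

V_ov = V_SG − |V_th| = 1.83 − 1.35 = 0.48 V.
Since V_SD = 6.08 V ≥ V_ov = 0.48 V, the device is in saturation.
I_D = ½ k_p V_ov² = 0.5 × 7.29 × 0.48² = 0.84 mA.

Saturation; I_D = 0.840 mA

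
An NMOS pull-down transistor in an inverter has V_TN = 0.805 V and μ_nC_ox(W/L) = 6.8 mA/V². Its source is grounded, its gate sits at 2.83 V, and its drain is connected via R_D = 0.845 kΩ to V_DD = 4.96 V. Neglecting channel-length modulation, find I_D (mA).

V_GS = V_G = 2.83 V, so V_ov = 2.83 − 0.805 = 2.02 V.
Assume saturation: I_D = ½ k_n V_ov² = 0.5 × 6.8 × 2.02² = 13.9 mA, giving V_DS = V_DD − I_D R_D = 4.96 − 13.9 × 0.845 = -6.82 V.
But -6.82 V < V_ov = 2.02 V, so the device is actually in triode.
In triode I_D = k_n[V_ov V_DS − ½ V_DS²] and I_D = (V_DD − V_DS)/R_D. Equating: 2.87 V_DS² − 12.64 V_DS + 4.96 = 0, giving V_DS = 0.436 V (the root below V_ov).
I_D = (4.96 − 0.436) / 0.845 = 5.35 mA.

I_D = 5.35 mA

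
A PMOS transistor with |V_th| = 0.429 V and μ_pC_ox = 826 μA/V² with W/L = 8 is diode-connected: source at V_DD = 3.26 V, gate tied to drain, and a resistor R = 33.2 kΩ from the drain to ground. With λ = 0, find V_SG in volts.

V_SG = 0.585 V

With gate tied to drain, V_SG = V_SD ≥ V_SG − |V_th|, so the device is in saturation.
k_p = μ_pC_ox · (W/L) = 6.608 mA/V².
KCL at the drain: ½ k_p (V_SG − |V_th|)² = (V_DD − V_SG)/R.
Let x = V_SG − 0.429. Then 110 x² + x − 2.831 = 0, giving x = 0.156 V (positive root), so V_SG = 0.585 V.
I_D = (V_DD − V_SG)/R = (3.26 − 0.585) / 33.2 = 0.0806 mA.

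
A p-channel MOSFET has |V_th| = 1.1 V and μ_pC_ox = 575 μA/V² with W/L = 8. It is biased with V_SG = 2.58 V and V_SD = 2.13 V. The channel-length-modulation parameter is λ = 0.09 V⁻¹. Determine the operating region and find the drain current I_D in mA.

k_p = μ_pC_ox · (W/L) = 4.6 mA/V².
V_ov = V_SG − |V_th| = 2.58 − 1.1 = 1.48 V.
Since V_SD = 2.13 V ≥ V_ov = 1.48 V, the device is in saturation.
I_D = ½ k_p V_ov² (1 + λ V_SD) = 0.5 × 4.6 × 1.48² × (1 + 0.09 × 2.13) = 6 mA.

Saturation; I_D = 6.00 mA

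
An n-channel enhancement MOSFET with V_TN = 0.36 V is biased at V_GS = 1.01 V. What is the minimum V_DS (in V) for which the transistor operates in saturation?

V_DS,sat = 0.650 V

The boundary between triode and saturation is V_DS = V_GS − V_TN = V_ov.
V_ov = 1.01 − 0.36 = 0.65 V.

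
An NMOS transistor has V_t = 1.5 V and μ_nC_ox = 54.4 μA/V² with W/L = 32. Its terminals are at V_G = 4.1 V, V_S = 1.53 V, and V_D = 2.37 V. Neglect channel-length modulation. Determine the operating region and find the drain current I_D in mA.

V_GS = V_G − V_S = 4.1 − 1.53 = 2.57 V; V_DS = V_D − V_S = 2.37 − 1.53 = 0.84 V.
k_n = μ_nC_ox · (W/L) = 1.741 mA/V².
V_ov = V_GS − V_t = 2.57 − 1.5 = 1.07 V.
Since V_DS = 0.84 V < V_ov = 1.07 V, the device is in the triode region.
I_D = k_n [V_ov · V_DS − ½ V_DS²] = 1.741 × [1.07 × 0.84 − 0.5 × 0.84²] = 0.95 mA.

Triode; I_D = 0.950 mA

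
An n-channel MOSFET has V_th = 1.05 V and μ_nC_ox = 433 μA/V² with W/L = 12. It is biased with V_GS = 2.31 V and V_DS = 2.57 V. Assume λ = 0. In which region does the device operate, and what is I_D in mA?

Saturation; I_D = 4.12 mA

k_n = μ_nC_ox · (W/L) = 5.196 mA/V².
V_ov = V_GS − V_th = 2.31 − 1.05 = 1.26 V.
Since V_DS = 2.57 V ≥ V_ov = 1.26 V, the device is in saturation.
I_D = ½ k_n V_ov² = 0.5 × 5.196 × 1.26² = 4.12 mA.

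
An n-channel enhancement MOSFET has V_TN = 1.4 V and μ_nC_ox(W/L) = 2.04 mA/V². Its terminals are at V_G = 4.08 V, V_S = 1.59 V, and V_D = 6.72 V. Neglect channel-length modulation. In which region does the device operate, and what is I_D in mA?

V_GS = V_G − V_S = 4.08 − 1.59 = 2.49 V; V_DS = V_D − V_S = 6.72 − 1.59 = 5.13 V.
V_ov = V_GS − V_TN = 2.49 − 1.4 = 1.09 V.
Since V_DS = 5.13 V ≥ V_ov = 1.09 V, the device is in saturation.
I_D = ½ k_n V_ov² = 0.5 × 2.04 × 1.09² = 1.21 mA.

Saturation; I_D = 1.21 mA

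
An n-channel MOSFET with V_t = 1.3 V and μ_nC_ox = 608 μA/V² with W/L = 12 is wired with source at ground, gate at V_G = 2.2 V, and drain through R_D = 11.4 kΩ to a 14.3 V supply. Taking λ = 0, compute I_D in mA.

I_D = 1.24 mA

V_GS = V_G = 2.2 V, so V_ov = 2.2 − 1.3 = 0.9 V.
k_n = μ_nC_ox · (W/L) = 7.296 mA/V².
Assume saturation: I_D = ½ k_n V_ov² = 0.5 × 7.296 × 0.9² = 2.95 mA, giving V_DS = V_DD − I_D R_D = 14.3 − 2.95 × 11.4 = -19.4 V.
But -19.4 V < V_ov = 0.9 V, so the device is actually in triode.
In triode I_D = k_n[V_ov V_DS − ½ V_DS²] and I_D = (V_DD − V_DS)/R_D. Equating: 41.6 V_DS² − 75.86 V_DS + 14.3 = 0, giving V_DS = 0.214 V (the root below V_ov).
I_D = (14.3 − 0.214) / 11.4 = 1.24 mA.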